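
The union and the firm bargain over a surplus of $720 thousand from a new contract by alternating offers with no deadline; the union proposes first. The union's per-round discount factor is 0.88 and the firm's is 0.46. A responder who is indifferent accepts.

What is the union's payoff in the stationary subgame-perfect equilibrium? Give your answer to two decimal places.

When the union proposes, the firm accepts any offer worth at least 0.46 times what the firm would get by proposing next round; and vice versa.
This gives x = 720 − 0.46y and y = 720 − 0.88x, where x and y are each side's share when it proposes.
Hence (1 − 0.46·0.88)x = 720(1 − 0.46), i.e. 0.5952·x = 388.8.
x ≈ 653.2258; the firm's share is 720 − x ≈ 66.7742.

653.23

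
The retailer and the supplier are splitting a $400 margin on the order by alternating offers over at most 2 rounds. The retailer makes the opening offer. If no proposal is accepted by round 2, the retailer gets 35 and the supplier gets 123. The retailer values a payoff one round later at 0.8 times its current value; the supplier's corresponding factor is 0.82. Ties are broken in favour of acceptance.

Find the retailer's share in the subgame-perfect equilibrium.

Work backward from the last round.
Round 2 (the supplier proposes): the retailer gets 35 if talks fail, so the supplier offers 35 and keeps 365.
Round 1 (the retailer proposes): the supplier can get 365 next round, worth 0.82 × 365 = 299.3 now. The retailer offers 299.3 and keeps 400 − 299.3 = 100.7.

100.7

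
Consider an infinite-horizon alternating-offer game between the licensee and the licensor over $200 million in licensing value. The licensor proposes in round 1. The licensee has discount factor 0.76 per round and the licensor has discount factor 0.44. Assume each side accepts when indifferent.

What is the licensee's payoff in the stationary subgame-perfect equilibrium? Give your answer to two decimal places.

When the licensor proposes, the licensee accepts any offer worth at least 0.76 times what the licensee would get by proposing next round; and vice versa.
This gives x = 200 − 0.76y and y = 200 − 0.44x, where x and y are each side's share when it proposes.
Hence (1 − 0.76·0.44)x = 200(1 − 0.76), i.e. 0.6656·x = 48.
x ≈ 72.1154; the licensee's share is 200 − x ≈ 127.8846.

127.88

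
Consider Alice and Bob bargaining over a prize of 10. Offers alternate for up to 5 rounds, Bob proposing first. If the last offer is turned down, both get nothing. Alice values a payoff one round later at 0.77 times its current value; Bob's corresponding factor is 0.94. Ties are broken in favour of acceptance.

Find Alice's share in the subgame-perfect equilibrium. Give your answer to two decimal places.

Solve by backward induction from round 5.
Round 5 (Bob proposes): rejection yields 0 for Alice; Bob offers 0 and keeps 10.
Round 4 (Alice proposes): Bob can get 10 next round, worth 0.94 × 10 = 9.4 now, so Alice offers 9.4, keeping 0.6.
Round 3 (Bob proposes): Alice can get 0.6 next round, worth 0.77 × 0.6 = 0.462 now. Bob offers 0.462 and keeps 10 − 0.462 = 9.538.
Round 2 (Alice proposes): Bob can get 9.538 next round, worth 0.94 × 9.538 = 8.96572 now. Alice offers 8.96572 and keeps 10 − 8.96572 = 1.03428.
Round 1 (Bob proposes): Alice can get 1.03428 next round, worth 0.77 × 1.03428 = 0.7963956 now. Bob offers 0.7963956 and keeps 10 − 0.7963956 = 9.2036044.

0.80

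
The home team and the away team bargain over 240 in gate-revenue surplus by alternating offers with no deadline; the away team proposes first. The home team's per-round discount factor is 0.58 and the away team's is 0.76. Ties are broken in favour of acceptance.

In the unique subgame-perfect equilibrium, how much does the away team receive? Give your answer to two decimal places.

180.26

Let x be the away team's share when the away team proposes and y be the home team's share when the home team proposes.
The home team accepts iff offered ≥ 0.58·y, so x = 240 − 0.58y. Symmetrically y = 240 − 0.76x.
Substituting: x = 240 − 0.58(240 − 0.76x), giving x(1 − 0.76·0.58) = 240(1 − 0.58).
So x = 240 × 0.42 / 0.5592 ≈ 180.2575, and the home team receives 240 − x ≈ 59.7425.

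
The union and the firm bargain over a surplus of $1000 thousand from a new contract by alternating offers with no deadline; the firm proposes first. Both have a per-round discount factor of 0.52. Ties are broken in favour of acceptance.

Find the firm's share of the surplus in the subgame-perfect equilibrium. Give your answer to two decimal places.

657.89

When the firm proposes, the union accepts any offer worth at least 0.52 times what the union would get by proposing next round; and vice versa.
This gives x = 1000 − 0.52y and y = 1000 − 0.52x, where x and y are each side's share when it proposes.
Hence (1 − 0.52·0.52)x = 1000(1 − 0.52), i.e. 0.7296·x = 480.
x ≈ 657.8947; the union's share is 1000 − x ≈ 342.1053.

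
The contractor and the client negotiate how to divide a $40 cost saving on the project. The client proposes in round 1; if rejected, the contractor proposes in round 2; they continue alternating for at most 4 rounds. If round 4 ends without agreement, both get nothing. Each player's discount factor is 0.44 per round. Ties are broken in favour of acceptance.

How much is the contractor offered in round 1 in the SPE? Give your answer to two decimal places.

13.26

Round 4 (the contractor proposes): the client will accept anything ≥ 0, so the contractor offers 0 and keeps 40.
Round 3 (the client proposes): the contractor can get 40 next round, worth 0.44 × 40 = 17.6 now. The client offers 17.6 and keeps 40 − 17.6 = 22.4.
Round 2 (the contractor proposes): the client can get 22.4 next round, worth 0.44 × 22.4 = 9.856 now, so the contractor offers 9.856, keeping 30.144.
Round 1 (the client proposes): the contractor can get 30.144 next round, worth 0.44 × 30.144 = 13.26336 now. The client offers 13.26336 and keeps 40 − 13.26336 = 26.73664.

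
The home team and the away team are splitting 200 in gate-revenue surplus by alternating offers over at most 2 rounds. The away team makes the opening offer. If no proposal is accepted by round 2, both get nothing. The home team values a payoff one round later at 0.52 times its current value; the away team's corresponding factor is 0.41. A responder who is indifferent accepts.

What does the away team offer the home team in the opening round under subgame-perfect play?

104

By backward induction:
Round 2 (the home team proposes): rejection yields 0 for the away team; the home team offers 0 and keeps 200.
Round 1 (the away team proposes): the home team can get 200 next round, worth 0.52 × 200 = 104 now. The away team offers 104 and keeps 200 − 104 = 96.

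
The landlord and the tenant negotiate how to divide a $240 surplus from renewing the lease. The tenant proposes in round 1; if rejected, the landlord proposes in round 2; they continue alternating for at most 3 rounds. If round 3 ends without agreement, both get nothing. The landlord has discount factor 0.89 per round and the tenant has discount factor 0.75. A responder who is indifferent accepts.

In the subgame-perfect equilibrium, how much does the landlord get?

53.4

Round 3 (the tenant proposes): rejection yields 0 for the landlord; the tenant offers 0 and keeps 240.
Round 2 (the landlord proposes): the tenant can get 240 next round, worth 0.75 × 240 = 180 now, so the landlord offers 180, keeping 60.
Round 1 (the tenant proposes): the landlord can get 60 next round, worth 0.89 × 60 = 53.4 now. The tenant offers 53.4 and keeps 240 − 53.4 = 186.6.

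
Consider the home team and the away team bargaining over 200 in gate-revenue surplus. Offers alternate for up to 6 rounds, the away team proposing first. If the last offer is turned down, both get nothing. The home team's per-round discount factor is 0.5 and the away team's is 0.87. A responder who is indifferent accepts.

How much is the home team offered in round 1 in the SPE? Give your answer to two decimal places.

37.58

Round 6 (the home team proposes): the away team will accept anything ≥ 0, so the home team offers 0 and keeps 200.
Round 5 (the away team proposes): the home team can get 200 next round, worth 0.5 × 200 = 100 now; the away team offers that and keeps 100.
Round 4 (the home team proposes): the away team can get 100 next round, worth 0.87 × 100 = 87 now. The home team offers 87 and keeps 200 − 87 = 113.
Round 3 (the away team proposes): the home team can get 113 next round, worth 0.5 × 113 = 56.5 now. The away team offers 56.5 and keeps 200 − 56.5 = 143.5.
Round 2 (the home team proposes): the away team can get 143.5 next round, worth 0.87 × 143.5 = 124.845 now. The home team offers 124.845 and keeps 200 − 124.845 = 75.155.
Round 1 (the away team proposes): the home team can get 75.155 next round, worth 0.5 × 75.155 = 37.5775 now; the away team offers that and keeps 162.4225.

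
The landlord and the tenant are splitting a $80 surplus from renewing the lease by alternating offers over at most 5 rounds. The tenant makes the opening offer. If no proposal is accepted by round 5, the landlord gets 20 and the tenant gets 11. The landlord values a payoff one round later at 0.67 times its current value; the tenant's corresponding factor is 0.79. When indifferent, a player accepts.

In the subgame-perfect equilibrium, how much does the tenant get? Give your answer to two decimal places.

57.18

Solve by backward induction from round 5.
Round 5 (the tenant proposes): the landlord gets 20 if talks fail, so the tenant offers 20 and keeps 60.
Round 4 (the landlord proposes): the tenant can get 60 next round, worth 0.79 × 60 = 47.4 now; the landlord offers that and keeps 32.6.
Round 3 (the tenant proposes): the landlord can get 32.6 next round, worth 0.67 × 32.6 = 21.842 now. The tenant offers 21.842 and keeps 80 − 21.842 = 58.158.
Round 2 (the landlord proposes): the tenant can get 58.158 next round, worth 0.79 × 58.158 = 45.94482 now, so the landlord offers 45.94482, keeping 34.05518.
Round 1 (the tenant proposes): the landlord can get 34.05518 next round, worth 0.67 × 34.05518 = 22.8169706 now; the tenant offers that and keeps 57.1830294.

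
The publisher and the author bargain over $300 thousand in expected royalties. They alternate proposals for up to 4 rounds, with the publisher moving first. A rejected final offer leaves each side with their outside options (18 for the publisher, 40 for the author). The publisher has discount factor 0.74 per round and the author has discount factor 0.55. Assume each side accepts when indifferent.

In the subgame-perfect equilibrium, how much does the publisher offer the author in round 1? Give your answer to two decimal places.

Round 4 (the author proposes): the publisher gets 18 if talks fail, so the author offers 18 and keeps 282.
Round 3 (the publisher proposes): the author can get 282 next round, worth 0.55 × 282 = 155.1 now; the publisher offers that and keeps 144.9.
Round 2 (the author proposes): the publisher can get 144.9 next round, worth 0.74 × 144.9 = 107.226 now; the author offers that and keeps 192.774.
Round 1 (the publisher proposes): the author can get 192.774 next round, worth 0.55 × 192.774 = 106.0257 now. The publisher offers 106.0257 and keeps 300 − 106.0257 = 193.9743.

106.03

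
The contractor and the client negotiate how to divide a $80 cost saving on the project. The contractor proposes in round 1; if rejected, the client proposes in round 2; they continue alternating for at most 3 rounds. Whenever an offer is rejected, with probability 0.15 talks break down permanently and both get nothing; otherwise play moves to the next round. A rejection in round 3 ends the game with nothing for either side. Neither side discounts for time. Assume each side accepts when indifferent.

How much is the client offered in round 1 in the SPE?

Round 3 (the contractor proposes): rejection yields 0 for the client; the contractor offers 0 and keeps 80.
Round 2 (the client proposes): rejecting gives the contractor an expected 0.85 × 80 = 68; the client offers that and keeps 12.
Round 1 (the contractor proposes): rejecting gives the client an expected 0.85 × 12 = 10.2; the contractor offers that and keeps 69.8.

10.2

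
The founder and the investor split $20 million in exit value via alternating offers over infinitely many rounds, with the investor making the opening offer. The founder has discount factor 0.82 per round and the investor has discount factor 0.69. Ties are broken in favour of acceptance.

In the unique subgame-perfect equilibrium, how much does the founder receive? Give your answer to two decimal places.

Let x be the investor's share when the investor proposes and y be the founder's share when the founder proposes.
The founder accepts iff offered ≥ 0.82·y, so x = 20 − 0.82y. Symmetrically y = 20 − 0.69x.
Substituting: x = 20 − 0.82(20 − 0.69x), giving x(1 − 0.69·0.82) = 20(1 − 0.82).
So x = 20 × 0.18 / 0.4342 ≈ 8.2911, and the founder receives 20 − x ≈ 11.7089.

11.71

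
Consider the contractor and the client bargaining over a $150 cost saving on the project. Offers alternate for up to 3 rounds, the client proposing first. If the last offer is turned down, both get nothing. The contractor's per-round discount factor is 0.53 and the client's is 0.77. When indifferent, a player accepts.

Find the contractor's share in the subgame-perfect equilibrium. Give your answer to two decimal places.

18.29

Round 3 (the client proposes): rejection yields 0 for the contractor; the client offers 0 and keeps 150.
Round 2 (the contractor proposes): the client can get 150 next round, worth 0.77 × 150 = 115.5 now. The contractor offers 115.5 and keeps 150 − 115.5 = 34.5.
Round 1 (the client proposes): the contractor can get 34.5 next round, worth 0.53 × 34.5 = 18.285 now, so the client offers 18.285, keeping 131.715.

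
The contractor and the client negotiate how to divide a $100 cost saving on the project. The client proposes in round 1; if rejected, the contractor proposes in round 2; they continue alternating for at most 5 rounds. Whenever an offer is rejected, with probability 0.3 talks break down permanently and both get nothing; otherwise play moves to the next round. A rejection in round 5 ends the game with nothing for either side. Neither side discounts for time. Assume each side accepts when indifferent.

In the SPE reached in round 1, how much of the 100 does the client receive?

By backward induction:
Round 5 (the client proposes): the contractor will accept anything ≥ 0, so the client offers 0 and keeps 100.
Round 4 (the contractor proposes): rejecting gives the client an expected 0.7 × 100 = 70; the contractor offers that and keeps 30.
Round 3 (the client proposes): rejecting gives the contractor an expected 0.7 × 30 = 21, so the client offers 21, keeping 79.
Round 2 (the contractor proposes): rejecting gives the client an expected 0.7 × 79 = 55.3. The contractor offers 55.3 and keeps 100 − 55.3 = 44.7.
Round 1 (the client proposes): rejecting gives the contractor an expected 0.7 × 44.7 = 31.29; the client offers that and keeps 68.71.

68.71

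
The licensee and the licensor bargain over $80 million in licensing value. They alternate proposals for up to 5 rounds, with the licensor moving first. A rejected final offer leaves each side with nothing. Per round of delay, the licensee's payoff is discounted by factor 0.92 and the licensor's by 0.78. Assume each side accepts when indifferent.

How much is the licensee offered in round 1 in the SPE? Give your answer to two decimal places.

27.81

Solve by backward induction from round 5.
Round 5 (the licensor proposes): the licensee will accept anything ≥ 0, so the licensor offers 0 and keeps 80.
Round 4 (the licensee proposes): the licensor can get 80 next round, worth 0.78 × 80 = 62.4 now, so the licensee offers 62.4, keeping 17.6.
Round 3 (the licensor proposes): the licensee can get 17.6 next round, worth 0.92 × 17.6 = 16.192 now; the licensor offers that and keeps 63.808.
Round 2 (the licensee proposes): the licensor can get 63.808 next round, worth 0.78 × 63.808 = 49.77024 now; the licensee offers that and keeps 30.22976.
Round 1 (the licensor proposes): the licensee can get 30.22976 next round, worth 0.92 × 30.22976 = 27.8113792 now. The licensor offers 27.8113792 and keeps 80 − 27.8113792 = 52.1886208.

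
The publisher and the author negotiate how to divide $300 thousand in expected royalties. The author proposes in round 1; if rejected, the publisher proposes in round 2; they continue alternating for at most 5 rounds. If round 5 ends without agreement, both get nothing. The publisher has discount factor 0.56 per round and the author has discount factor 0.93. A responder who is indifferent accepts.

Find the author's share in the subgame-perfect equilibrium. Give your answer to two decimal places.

Round 5 (the author proposes): rejection yields 0 for the publisher; the author offers 0 and keeps 300.
Round 4 (the publisher proposes): the author can get 300 next round, worth 0.93 × 300 = 279 now; the publisher offers that and keeps 21.
Round 3 (the author proposes): the publisher can get 21 next round, worth 0.56 × 21 = 11.76 now. The author offers 11.76 and keeps 300 − 11.76 = 288.24.
Round 2 (the publisher proposes): the author can get 288.24 next round, worth 0.93 × 288.24 = 268.0632 now, so the publisher offers 268.0632, keeping 31.9368.
Round 1 (the author proposes): the publisher can get 31.9368 next round, worth 0.56 × 31.9368 = 17.884608 now; the author offers that and keeps 282.115392.

282.12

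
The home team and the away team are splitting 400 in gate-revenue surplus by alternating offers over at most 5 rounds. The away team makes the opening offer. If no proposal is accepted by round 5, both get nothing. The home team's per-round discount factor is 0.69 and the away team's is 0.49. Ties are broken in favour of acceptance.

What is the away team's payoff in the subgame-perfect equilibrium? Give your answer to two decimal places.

211.65

Solve by backward induction from round 5.
Round 5 (the away team proposes): the home team will accept anything ≥ 0, so the away team offers 0 and keeps 400.
Round 4 (the home team proposes): the away team can get 400 next round, worth 0.49 × 400 = 196 now, so the home team offers 196, keeping 204.
Round 3 (the away team proposes): the home team can get 204 next round, worth 0.69 × 204 = 140.76 now, so the away team offers 140.76, keeping 259.24.
Round 2 (the home team proposes): the away team can get 259.24 next round, worth 0.49 × 259.24 = 127.0276 now; the home team offers that and keeps 272.9724.
Round 1 (the away team proposes): the home team can get 272.9724 next round, worth 0.69 × 272.9724 = 188.350956 now, so the away team offers 188.350956, keeping 211.649044.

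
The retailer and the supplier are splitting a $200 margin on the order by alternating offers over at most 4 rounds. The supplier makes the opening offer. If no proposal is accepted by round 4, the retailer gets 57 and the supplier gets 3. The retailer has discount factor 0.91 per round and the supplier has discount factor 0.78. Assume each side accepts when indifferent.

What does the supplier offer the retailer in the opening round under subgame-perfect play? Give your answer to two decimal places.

167.29

Work backward from the last round.
Round 4 (the retailer proposes): the supplier gets 3 if talks fail, so the retailer offers 3 and keeps 197.
Round 3 (the supplier proposes): the retailer can get 197 next round, worth 0.91 × 197 = 179.27 now. The supplier offers 179.27 and keeps 200 − 179.27 = 20.73.
Round 2 (the retailer proposes): the supplier can get 20.73 next round, worth 0.78 × 20.73 = 16.1694 now, so the retailer offers 16.1694, keeping 183.8306.
Round 1 (the supplier proposes): the retailer can get 183.8306 next round, worth 0.91 × 183.8306 = 167.285846 now, so the supplier offers 167.285846, keeping 32.714154.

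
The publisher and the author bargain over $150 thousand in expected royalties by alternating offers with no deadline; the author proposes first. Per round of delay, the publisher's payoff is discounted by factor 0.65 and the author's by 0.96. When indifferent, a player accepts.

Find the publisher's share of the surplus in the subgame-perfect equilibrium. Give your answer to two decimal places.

10.37

When the author proposes, the publisher accepts any offer worth at least 0.65 times what the publisher would get by proposing next round; and vice versa.
This gives x = 150 − 0.65y and y = 150 − 0.96x, where x and y are each side's share when it proposes.
Hence (1 − 0.65·0.96)x = 150(1 − 0.65), i.e. 0.376·x = 52.5.
x ≈ 139.6277; the publisher's share is 150 − x ≈ 10.3723.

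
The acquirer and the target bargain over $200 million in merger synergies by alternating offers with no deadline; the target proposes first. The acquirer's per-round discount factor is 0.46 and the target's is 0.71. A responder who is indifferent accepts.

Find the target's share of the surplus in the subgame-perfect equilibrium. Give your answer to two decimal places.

160.38

Let x be the target's share when the target proposes and y be the acquirer's share when the acquirer proposes.
The acquirer accepts iff offered ≥ 0.46·y, so x = 200 − 0.46y. Symmetrically y = 200 − 0.71x.
Substituting: x = 200 − 0.46(200 − 0.71x), giving x(1 − 0.71·0.46) = 200(1 − 0.46).
So x = 200 × 0.54 / 0.6734 ≈ 160.3802, and the acquirer receives 200 − x ≈ 39.6198.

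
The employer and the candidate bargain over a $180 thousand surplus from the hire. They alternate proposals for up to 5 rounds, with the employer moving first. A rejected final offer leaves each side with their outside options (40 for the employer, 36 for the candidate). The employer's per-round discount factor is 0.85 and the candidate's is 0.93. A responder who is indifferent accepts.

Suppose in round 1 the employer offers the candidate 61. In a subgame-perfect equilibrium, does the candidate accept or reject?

Round 5 (the employer proposes): the candidate gets 36 if talks fail, so the employer offers 36 and keeps 144.
Round 4 (the candidate proposes): the employer can get 144 next round, worth 0.85 × 144 = 122.4 now. The candidate offers 122.4 and keeps 180 − 122.4 = 57.6.
Round 3 (the employer proposes): the candidate can get 57.6 next round, worth 0.93 × 57.6 = 53.568 now, so the employer offers 53.568, keeping 126.432.
Round 2 (the candidate proposes): the employer can get 126.432 next round, worth 0.85 × 126.432 = 107.4672 now. The candidate offers 107.4672 and keeps 180 − 107.4672 = 72.5328.
So by rejecting in round 1, the candidate gets 72.5328 next round, worth 0.93 × 72.5328 = 67.455504 now.
Offer 61 < 67.455504, so the candidate rejects.

Reject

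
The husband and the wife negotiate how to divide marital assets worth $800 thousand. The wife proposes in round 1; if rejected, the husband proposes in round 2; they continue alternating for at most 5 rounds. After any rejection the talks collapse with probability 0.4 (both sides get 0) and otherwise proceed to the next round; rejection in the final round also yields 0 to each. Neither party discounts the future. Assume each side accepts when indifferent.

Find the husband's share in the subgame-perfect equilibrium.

261.12

Round 5 (the wife proposes): rejection yields 0 for the husband; the wife offers 0 and keeps 800.
Round 4 (the husband proposes): rejecting gives the wife an expected 0.6 × 800 = 480. The husband offers 480 and keeps 800 − 480 = 320.
Round 3 (the wife proposes): rejecting gives the husband an expected 0.6 × 320 = 192; the wife offers that and keeps 608.
Round 2 (the husband proposes): rejecting gives the wife an expected 0.6 × 608 = 364.8; the husband offers that and keeps 435.2.
Round 1 (the wife proposes): rejecting gives the husband an expected 0.6 × 435.2 = 261.12. The wife offers 261.12 and keeps 800 − 261.12 = 538.88.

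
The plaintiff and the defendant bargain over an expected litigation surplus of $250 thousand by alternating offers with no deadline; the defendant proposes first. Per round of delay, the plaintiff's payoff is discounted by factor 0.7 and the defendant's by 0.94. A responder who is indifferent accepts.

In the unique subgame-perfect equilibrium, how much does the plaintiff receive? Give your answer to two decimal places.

When the defendant proposes, the plaintiff accepts any offer worth at least 0.7 times what the plaintiff would get by proposing next round; and vice versa.
This gives x = 250 − 0.7y and y = 250 − 0.94x, where x and y are each side's share when it proposes.
Hence (1 − 0.7·0.94)x = 250(1 − 0.7), i.e. 0.342·x = 75.
x ≈ 219.2982; the plaintiff's share is 250 − x ≈ 30.7018.

30.70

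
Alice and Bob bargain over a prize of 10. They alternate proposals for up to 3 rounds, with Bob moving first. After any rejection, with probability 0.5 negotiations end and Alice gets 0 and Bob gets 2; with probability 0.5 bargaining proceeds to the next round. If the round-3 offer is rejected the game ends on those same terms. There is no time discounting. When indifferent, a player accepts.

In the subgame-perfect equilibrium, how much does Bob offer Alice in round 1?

Round 3 (Bob proposes): Alice will accept anything ≥ 0, so Bob offers 0 and keeps 10.
Round 2 (Alice proposes): rejecting gives Bob an expected 0.5 × 10 + 0.5 × 2 = 6; Alice offers that and keeps 4.
Round 1 (Bob proposes): rejecting gives Alice an expected 0.5 × 4 = 2, so Bob offers 2, keeping 8.

2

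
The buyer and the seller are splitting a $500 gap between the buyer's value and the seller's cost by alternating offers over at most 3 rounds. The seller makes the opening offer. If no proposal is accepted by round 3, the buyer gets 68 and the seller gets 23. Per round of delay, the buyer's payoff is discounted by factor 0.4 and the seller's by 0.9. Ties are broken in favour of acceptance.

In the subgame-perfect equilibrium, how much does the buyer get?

44.48

By backward induction:
Round 3 (the seller proposes): the buyer gets 68 if talks fail, so the seller offers 68 and keeps 432.
Round 2 (the buyer proposes): the seller can get 432 next round, worth 0.9 × 432 = 388.8 now. The buyer offers 388.8 and keeps 500 − 388.8 = 111.2.
Round 1 (the seller proposes): the buyer can get 111.2 next round, worth 0.4 × 111.2 = 44.48 now, so the seller offers 44.48, keeping 455.52.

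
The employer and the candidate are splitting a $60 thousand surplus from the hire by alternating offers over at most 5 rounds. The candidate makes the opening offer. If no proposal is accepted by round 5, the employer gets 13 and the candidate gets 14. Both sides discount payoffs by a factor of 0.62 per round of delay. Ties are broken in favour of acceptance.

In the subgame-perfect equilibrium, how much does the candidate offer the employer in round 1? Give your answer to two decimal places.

Round 5 (the candidate proposes): the employer gets 13 if talks fail, so the candidate offers 13 and keeps 47.
Round 4 (the employer proposes): the candidate can get 47 next round, worth 0.62 × 47 = 29.14 now; the employer offers that and keeps 30.86.
Round 3 (the candidate proposes): the employer can get 30.86 next round, worth 0.62 × 30.86 = 19.1332 now, so the candidate offers 19.1332, keeping 40.8668.
Round 2 (the employer proposes): the candidate can get 40.8668 next round, worth 0.62 × 40.8668 = 25.337416 now, so the employer offers 25.337416, keeping 34.662584.
Round 1 (the candidate proposes): the employer can get 34.662584 next round, worth 0.62 × 34.662584 = 21.49080208 now. The candidate offers 21.49080208 and keeps 60 − 21.49080208 = 38.50919792.

21.49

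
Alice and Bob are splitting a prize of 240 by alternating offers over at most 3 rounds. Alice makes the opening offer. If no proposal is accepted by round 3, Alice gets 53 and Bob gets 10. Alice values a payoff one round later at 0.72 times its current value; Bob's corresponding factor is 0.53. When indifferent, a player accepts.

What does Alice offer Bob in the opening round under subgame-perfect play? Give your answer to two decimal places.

39.43

Round 3 (Alice proposes): Bob gets 10 if talks fail, so Alice offers 10 and keeps 230.
Round 2 (Bob proposes): Alice can get 230 next round, worth 0.72 × 230 = 165.6 now. Bob offers 165.6 and keeps 240 − 165.6 = 74.4.
Round 1 (Alice proposes): Bob can get 74.4 next round, worth 0.53 × 74.4 = 39.432 now; Alice offers that and keeps 200.568.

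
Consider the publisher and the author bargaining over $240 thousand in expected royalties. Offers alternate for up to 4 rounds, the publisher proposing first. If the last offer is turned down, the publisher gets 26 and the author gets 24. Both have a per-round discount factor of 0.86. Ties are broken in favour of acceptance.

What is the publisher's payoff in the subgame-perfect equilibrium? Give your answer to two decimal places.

74.99

Round 4 (the author proposes): the publisher gets 26 if talks fail, so the author offers 26 and keeps 214.
Round 3 (the publisher proposes): the author can get 214 next round, worth 0.86 × 214 = 184.04 now, so the publisher offers 184.04, keeping 55.96.
Round 2 (the author proposes): the publisher can get 55.96 next round, worth 0.86 × 55.96 = 48.1256 now. The author offers 48.1256 and keeps 240 − 48.1256 = 191.8744.
Round 1 (the publisher proposes): the author can get 191.8744 next round, worth 0.86 × 191.8744 = 165.011984 now, so the publisher offers 165.011984, keeping 74.988016.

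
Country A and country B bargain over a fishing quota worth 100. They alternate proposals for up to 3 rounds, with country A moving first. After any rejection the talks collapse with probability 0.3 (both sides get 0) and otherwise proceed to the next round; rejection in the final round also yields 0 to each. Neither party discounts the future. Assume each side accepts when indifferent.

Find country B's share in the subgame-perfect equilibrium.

Round 3 (country A proposes): rejection yields 0 for country B; country A offers 0 and keeps 100.
Round 2 (country B proposes): rejecting gives country A an expected 0.7 × 100 = 70, so country B offers 70, keeping 30.
Round 1 (country A proposes): rejecting gives country B an expected 0.7 × 30 = 21, so country A offers 21, keeping 79.

21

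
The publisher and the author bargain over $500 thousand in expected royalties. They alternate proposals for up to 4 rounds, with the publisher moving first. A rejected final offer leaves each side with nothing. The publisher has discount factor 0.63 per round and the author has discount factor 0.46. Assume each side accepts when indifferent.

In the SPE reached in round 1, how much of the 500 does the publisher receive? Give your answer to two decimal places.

Round 4 (the author proposes): rejection yields 0 for the publisher; the author offers 0 and keeps 500.
Round 3 (the publisher proposes): the author can get 500 next round, worth 0.46 × 500 = 230 now. The publisher offers 230 and keeps 500 − 230 = 270.
Round 2 (the author proposes): the publisher can get 270 next round, worth 0.63 × 270 = 170.1 now, so the author offers 170.1, keeping 329.9.
Round 1 (the publisher proposes): the author can get 329.9 next round, worth 0.46 × 329.9 = 151.754 now; the publisher offers that and keeps 348.246.

348.25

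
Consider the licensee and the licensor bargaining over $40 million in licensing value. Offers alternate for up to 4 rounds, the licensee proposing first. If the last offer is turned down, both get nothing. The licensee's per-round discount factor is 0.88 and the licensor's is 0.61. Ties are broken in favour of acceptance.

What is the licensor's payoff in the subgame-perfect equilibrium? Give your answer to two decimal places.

Round 4 (the licensor proposes): the licensee will accept anything ≥ 0, so the licensor offers 0 and keeps 40.
Round 3 (the licensee proposes): the licensor can get 40 next round, worth 0.61 × 40 = 24.4 now, so the licensee offers 24.4, keeping 15.6.
Round 2 (the licensor proposes): the licensee can get 15.6 next round, worth 0.88 × 15.6 = 13.728 now; the licensor offers that and keeps 26.272.
Round 1 (the licensee proposes): the licensor can get 26.272 next round, worth 0.61 × 26.272 = 16.02592 now. The licensee offers 16.02592 and keeps 40 − 16.02592 = 23.97408.

16.03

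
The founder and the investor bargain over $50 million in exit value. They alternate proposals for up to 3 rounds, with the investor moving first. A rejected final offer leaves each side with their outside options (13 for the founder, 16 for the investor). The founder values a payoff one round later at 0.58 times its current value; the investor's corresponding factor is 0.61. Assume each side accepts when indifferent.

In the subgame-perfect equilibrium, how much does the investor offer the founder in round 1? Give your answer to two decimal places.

15.91

By backward induction:
Round 3 (the investor proposes): the founder gets 13 if talks fail, so the investor offers 13 and keeps 37.
Round 2 (the founder proposes): the investor can get 37 next round, worth 0.61 × 37 = 22.57 now, so the founder offers 22.57, keeping 27.43.
Round 1 (the investor proposes): the founder can get 27.43 next round, worth 0.58 × 27.43 = 15.9094 now. The investor offers 15.9094 and keeps 50 − 15.9094 = 34.0906.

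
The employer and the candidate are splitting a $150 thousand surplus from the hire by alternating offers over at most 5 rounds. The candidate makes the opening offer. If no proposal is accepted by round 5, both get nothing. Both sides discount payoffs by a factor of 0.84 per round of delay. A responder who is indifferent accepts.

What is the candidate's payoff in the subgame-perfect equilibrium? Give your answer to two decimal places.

Round 5 (the candidate proposes): the employer will accept anything ≥ 0, so the candidate offers 0 and keeps 150.
Round 4 (the employer proposes): the candidate can get 150 next round, worth 0.84 × 150 = 126 now; the employer offers that and keeps 24.
Round 3 (the candidate proposes): the employer can get 24 next round, worth 0.84 × 24 = 20.16 now, so the candidate offers 20.16, keeping 129.84.
Round 2 (the employer proposes): the candidate can get 129.84 next round, worth 0.84 × 129.84 = 109.0656 now. The employer offers 109.0656 and keeps 150 − 109.0656 = 40.9344.
Round 1 (the candidate proposes): the employer can get 40.9344 next round, worth 0.84 × 40.9344 = 34.384896 now; the candidate offers that and keeps 115.615104.

115.62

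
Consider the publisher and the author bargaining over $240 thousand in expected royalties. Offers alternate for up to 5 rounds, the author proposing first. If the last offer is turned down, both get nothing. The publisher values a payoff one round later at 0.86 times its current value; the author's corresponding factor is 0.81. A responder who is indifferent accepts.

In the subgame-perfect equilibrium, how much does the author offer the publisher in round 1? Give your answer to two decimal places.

66.53

Round 5 (the author proposes): rejection yields 0 for the publisher; the author offers 0 and keeps 240.
Round 4 (the publisher proposes): the author can get 240 next round, worth 0.81 × 240 = 194.4 now, so the publisher offers 194.4, keeping 45.6.
Round 3 (the author proposes): the publisher can get 45.6 next round, worth 0.86 × 45.6 = 39.216 now. The author offers 39.216 and keeps 240 − 39.216 = 200.784.
Round 2 (the publisher proposes): the author can get 200.784 next round, worth 0.81 × 200.784 = 162.63504 now; the publisher offers that and keeps 77.36496.
Round 1 (the author proposes): the publisher can get 77.36496 next round, worth 0.86 × 77.36496 = 66.5338656 now, so the author offers 66.5338656, keeping 173.4661344.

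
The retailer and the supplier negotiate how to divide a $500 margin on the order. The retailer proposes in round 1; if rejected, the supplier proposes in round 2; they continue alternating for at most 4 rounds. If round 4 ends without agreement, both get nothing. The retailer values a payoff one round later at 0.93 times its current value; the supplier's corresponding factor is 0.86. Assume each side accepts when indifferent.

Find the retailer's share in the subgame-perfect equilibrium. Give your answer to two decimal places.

Solve by backward induction from round 4.
Round 4 (the supplier proposes): the retailer will accept anything ≥ 0, so the supplier offers 0 and keeps 500.
Round 3 (the retailer proposes): the supplier can get 500 next round, worth 0.86 × 500 = 430 now; the retailer offers that and keeps 70.
Round 2 (the supplier proposes): the retailer can get 70 next round, worth 0.93 × 70 = 65.1 now. The supplier offers 65.1 and keeps 500 − 65.1 = 434.9.
Round 1 (the retailer proposes): the supplier can get 434.9 next round, worth 0.86 × 434.9 = 374.014 now; the retailer offers that and keeps 125.986.

125.99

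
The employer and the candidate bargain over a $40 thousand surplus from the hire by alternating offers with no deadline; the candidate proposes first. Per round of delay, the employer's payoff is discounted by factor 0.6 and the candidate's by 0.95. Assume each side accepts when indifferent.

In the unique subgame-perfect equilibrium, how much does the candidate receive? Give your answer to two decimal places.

Let x be the candidate's share when the candidate proposes and y be the employer's share when the employer proposes.
The employer accepts iff offered ≥ 0.6·y, so x = 40 − 0.6y. Symmetrically y = 40 − 0.95x.
Substituting: x = 40 − 0.6(40 − 0.95x), giving x(1 − 0.95·0.6) = 40(1 − 0.6).
So x = 40 × 0.4 / 0.43 ≈ 37.2093, and the employer receives 40 − x ≈ 2.7907.

37.21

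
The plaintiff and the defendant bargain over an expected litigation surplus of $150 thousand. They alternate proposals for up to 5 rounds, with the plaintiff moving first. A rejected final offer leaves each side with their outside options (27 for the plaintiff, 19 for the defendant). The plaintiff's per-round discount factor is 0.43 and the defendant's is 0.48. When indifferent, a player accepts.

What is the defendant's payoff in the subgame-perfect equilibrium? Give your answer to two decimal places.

Round 5 (the plaintiff proposes): the defendant gets 19 if talks fail, so the plaintiff offers 19 and keeps 131.
Round 4 (the defendant proposes): the plaintiff can get 131 next round, worth 0.43 × 131 = 56.33 now. The defendant offers 56.33 and keeps 150 − 56.33 = 93.67.
Round 3 (the plaintiff proposes): the defendant can get 93.67 next round, worth 0.48 × 93.67 = 44.9616 now; the plaintiff offers that and keeps 105.0384.
Round 2 (the defendant proposes): the plaintiff can get 105.0384 next round, worth 0.43 × 105.0384 = 45.166512 now, so the defendant offers 45.166512, keeping 104.833488.
Round 1 (the plaintiff proposes): the defendant can get 104.833488 next round, worth 0.48 × 104.833488 = 50.32007424 now, so the plaintiff offers 50.32007424, keeping 99.67992576.

50.32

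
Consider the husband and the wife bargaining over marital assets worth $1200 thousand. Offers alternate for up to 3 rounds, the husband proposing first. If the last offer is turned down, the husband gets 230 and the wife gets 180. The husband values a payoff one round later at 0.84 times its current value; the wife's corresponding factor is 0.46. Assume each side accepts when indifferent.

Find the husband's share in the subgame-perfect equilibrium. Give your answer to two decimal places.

1042.13

By backward induction:
Round 3 (the husband proposes): the wife gets 180 if talks fail, so the husband offers 180 and keeps 1020.
Round 2 (the wife proposes): the husband can get 1020 next round, worth 0.84 × 1020 = 856.8 now, so the wife offers 856.8, keeping 343.2.
Round 1 (the husband proposes): the wife can get 343.2 next round, worth 0.46 × 343.2 = 157.872 now; the husband offers that and keeps 1042.128.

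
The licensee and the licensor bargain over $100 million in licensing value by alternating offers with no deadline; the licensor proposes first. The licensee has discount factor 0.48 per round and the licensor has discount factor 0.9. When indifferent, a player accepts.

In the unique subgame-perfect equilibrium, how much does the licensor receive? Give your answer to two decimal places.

When the licensor proposes, the licensee accepts any offer worth at least 0.48 times what the licensee would get by proposing next round; and vice versa.
This gives x = 100 − 0.48y and y = 100 − 0.9x, where x and y are each side's share when it proposes.
Hence (1 − 0.48·0.9)x = 100(1 − 0.48), i.e. 0.568·x = 52.
x ≈ 91.5493; the licensee's share is 100 − x ≈ 8.4507.

91.55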